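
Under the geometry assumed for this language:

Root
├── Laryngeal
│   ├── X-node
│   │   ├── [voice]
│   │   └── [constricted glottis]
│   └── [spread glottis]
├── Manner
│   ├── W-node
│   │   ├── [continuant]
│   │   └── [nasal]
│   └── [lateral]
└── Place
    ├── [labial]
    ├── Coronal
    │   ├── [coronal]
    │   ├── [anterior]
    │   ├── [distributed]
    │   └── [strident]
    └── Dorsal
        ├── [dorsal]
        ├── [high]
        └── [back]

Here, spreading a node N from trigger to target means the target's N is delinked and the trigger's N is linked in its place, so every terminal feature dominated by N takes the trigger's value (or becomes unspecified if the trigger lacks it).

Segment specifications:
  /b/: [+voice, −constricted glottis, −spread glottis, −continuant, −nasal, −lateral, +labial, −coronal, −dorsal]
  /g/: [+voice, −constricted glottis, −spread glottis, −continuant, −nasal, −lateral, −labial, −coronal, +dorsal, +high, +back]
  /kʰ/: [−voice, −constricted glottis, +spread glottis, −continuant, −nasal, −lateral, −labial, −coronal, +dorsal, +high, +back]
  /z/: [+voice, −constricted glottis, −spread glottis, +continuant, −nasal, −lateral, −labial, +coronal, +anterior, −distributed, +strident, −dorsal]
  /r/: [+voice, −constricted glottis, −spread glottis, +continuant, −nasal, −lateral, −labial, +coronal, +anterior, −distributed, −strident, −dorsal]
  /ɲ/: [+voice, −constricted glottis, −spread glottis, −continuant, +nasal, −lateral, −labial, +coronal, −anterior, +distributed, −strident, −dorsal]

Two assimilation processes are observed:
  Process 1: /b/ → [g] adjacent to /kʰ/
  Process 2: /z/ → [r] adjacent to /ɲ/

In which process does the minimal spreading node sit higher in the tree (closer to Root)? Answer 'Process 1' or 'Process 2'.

In Process 1, [labial], [dorsal], [high], [back] change, so the minimal spreading node is Place at depth 1.
In Process 2, [strident] changes, so the minimal spreading node is [strident] at depth 3.
Depth 1 < depth 3; Process 1 involves the structurally higher constituent Place.

Process 1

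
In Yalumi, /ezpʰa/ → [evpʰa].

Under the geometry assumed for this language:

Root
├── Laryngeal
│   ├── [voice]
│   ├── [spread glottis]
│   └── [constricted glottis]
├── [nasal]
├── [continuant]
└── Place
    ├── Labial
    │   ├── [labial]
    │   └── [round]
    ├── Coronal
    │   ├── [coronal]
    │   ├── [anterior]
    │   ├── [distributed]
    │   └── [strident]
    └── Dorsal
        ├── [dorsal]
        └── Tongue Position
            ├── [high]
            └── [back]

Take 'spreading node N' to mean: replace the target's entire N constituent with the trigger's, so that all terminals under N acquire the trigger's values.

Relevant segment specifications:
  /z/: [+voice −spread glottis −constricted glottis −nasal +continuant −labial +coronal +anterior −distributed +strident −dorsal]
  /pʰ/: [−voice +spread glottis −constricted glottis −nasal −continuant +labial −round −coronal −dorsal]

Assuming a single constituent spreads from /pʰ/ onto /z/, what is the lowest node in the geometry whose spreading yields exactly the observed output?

The alternation /z/ → [v] changes [labial], [round], [coronal], [anterior], [distributed], [strident] and nothing else.
In this geometry the lowest node dominating all of them is Place: every daughter of Place dominates only a proper subset, so no lower node suffices.
If Place spreads, every terminal under it takes /pʰ/'s value, producing [v] as observed.
Since [voice], [continuant] are preserved even though /pʰ/ disagrees there, no node above Place spread.

Place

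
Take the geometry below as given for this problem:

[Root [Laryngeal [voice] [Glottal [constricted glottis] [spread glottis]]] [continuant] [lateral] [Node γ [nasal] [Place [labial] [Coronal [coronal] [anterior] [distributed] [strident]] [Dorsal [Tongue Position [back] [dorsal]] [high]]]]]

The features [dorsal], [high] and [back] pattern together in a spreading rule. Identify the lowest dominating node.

[dorsal] is immediately dominated by Tongue Position.
[high] is immediately dominated by Dorsal.
[back] is immediately dominated by Tongue Position.
The lowest node appearing on every path is Dorsal; each proper daughter of Dorsal fails to dominate at least one of the listed features.

Dorsal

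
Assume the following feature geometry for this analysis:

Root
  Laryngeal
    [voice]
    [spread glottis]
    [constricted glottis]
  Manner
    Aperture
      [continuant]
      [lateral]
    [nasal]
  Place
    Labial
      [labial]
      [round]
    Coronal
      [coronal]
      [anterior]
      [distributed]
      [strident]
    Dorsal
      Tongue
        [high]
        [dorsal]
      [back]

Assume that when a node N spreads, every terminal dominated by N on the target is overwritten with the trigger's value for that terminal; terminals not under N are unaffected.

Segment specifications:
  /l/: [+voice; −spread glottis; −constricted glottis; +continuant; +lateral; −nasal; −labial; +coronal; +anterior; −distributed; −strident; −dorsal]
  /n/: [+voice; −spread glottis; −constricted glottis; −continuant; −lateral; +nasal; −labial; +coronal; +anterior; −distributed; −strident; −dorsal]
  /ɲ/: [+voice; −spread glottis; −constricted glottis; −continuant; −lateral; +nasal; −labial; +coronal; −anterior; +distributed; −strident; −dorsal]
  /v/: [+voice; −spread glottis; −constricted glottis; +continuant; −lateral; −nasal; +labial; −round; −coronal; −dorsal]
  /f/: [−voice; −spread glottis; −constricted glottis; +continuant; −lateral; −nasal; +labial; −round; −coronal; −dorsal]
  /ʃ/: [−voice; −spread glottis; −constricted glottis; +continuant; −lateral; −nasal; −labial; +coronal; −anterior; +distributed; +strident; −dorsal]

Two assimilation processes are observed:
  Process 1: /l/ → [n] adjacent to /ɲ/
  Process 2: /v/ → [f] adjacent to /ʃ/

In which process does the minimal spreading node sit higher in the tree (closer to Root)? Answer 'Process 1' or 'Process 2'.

Process 1: the features that change are [nasal], [continuant], [lateral]; the minimal node is Manner (depth 1).
In Process 2, [voice] changes, so the minimal spreading node is [voice] at depth 2.
Manner is closer to Root than [voice], so Process 1 spreads the higher node.

Process 1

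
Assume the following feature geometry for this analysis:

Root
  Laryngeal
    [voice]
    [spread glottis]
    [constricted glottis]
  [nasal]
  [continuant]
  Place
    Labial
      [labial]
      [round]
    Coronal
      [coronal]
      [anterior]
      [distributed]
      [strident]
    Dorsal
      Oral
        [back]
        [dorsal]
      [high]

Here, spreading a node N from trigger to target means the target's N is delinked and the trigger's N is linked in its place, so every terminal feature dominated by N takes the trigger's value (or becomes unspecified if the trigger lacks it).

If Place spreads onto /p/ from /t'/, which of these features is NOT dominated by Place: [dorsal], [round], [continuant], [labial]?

The terminals dominated by Place are [labial], [round], [coronal], [anterior], [distributed], [strident], [back], [dorsal], [high].
Spreading Place replaces [round], [labial], [dorsal] with the trigger's values, since each sits inside the Place constituent.
[continuant] is not within the Place subtree (it hangs from Root), so /p/'s [continuant] value survives.

[continuant]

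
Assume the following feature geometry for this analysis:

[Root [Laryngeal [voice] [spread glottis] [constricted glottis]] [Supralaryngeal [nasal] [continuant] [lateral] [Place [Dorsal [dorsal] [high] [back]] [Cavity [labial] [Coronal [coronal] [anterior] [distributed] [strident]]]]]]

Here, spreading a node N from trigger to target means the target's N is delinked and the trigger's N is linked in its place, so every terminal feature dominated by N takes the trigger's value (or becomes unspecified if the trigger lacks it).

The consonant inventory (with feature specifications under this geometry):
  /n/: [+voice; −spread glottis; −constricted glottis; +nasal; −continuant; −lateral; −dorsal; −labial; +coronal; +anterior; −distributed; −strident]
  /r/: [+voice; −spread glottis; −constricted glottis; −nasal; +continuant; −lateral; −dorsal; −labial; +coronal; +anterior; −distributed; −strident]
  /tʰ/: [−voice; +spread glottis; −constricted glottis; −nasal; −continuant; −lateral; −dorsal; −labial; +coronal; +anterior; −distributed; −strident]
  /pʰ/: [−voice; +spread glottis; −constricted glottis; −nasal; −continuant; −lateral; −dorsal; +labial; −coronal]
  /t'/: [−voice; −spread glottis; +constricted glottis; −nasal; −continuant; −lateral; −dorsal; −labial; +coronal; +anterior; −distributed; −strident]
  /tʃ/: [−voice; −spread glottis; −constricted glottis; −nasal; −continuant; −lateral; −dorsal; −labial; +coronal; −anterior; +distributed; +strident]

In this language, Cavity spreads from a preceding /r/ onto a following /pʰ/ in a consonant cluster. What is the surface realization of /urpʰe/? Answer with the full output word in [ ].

Terminals under Cavity in this geometry: [labial], [coronal], [anterior], [distributed], [strident].
The target acquires /r/'s values for everything under Cavity — [−labial], [+coronal], [+anterior], [−distributed], [−strident] — while keeping its own [voice], [spread glottis], [constricted glottis], ….
Among the inventory, only /tʰ/ has exactly this specification, giving the surface form [urtʰe].

[urtʰe]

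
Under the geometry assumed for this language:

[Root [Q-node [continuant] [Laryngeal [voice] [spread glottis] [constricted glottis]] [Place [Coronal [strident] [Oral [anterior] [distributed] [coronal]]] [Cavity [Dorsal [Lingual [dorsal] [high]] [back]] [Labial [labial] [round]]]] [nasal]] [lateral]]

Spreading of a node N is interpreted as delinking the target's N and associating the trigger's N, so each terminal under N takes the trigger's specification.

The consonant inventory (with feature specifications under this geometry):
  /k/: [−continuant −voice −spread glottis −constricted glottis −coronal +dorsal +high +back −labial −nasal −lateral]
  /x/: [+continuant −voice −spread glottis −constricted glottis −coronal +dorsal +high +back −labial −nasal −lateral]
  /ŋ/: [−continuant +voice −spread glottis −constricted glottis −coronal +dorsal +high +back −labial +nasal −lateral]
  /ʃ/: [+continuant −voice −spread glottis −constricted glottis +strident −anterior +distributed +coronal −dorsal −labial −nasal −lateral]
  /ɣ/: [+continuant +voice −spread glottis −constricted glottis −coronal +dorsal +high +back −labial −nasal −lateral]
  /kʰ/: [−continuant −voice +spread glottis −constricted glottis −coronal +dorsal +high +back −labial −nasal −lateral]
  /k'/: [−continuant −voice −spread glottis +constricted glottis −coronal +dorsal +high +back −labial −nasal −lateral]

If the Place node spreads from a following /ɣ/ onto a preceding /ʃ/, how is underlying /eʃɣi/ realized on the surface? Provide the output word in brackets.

[exɣi]

The Place node dominates the terminals [strident], [anterior], [distributed], [coronal], [dorsal], [high], [back], [labial], [round].
After delinking /ʃ/'s Place and linking /ɣ/'s, the affected terminals become [−coronal], [+dorsal], [+high], [+back], [−labial]; [continuant], [voice], [spread glottis], … (outside Place) are retained from /ʃ/.
This feature bundle is that of [x], so /eʃɣi/ surfaces as [exɣi].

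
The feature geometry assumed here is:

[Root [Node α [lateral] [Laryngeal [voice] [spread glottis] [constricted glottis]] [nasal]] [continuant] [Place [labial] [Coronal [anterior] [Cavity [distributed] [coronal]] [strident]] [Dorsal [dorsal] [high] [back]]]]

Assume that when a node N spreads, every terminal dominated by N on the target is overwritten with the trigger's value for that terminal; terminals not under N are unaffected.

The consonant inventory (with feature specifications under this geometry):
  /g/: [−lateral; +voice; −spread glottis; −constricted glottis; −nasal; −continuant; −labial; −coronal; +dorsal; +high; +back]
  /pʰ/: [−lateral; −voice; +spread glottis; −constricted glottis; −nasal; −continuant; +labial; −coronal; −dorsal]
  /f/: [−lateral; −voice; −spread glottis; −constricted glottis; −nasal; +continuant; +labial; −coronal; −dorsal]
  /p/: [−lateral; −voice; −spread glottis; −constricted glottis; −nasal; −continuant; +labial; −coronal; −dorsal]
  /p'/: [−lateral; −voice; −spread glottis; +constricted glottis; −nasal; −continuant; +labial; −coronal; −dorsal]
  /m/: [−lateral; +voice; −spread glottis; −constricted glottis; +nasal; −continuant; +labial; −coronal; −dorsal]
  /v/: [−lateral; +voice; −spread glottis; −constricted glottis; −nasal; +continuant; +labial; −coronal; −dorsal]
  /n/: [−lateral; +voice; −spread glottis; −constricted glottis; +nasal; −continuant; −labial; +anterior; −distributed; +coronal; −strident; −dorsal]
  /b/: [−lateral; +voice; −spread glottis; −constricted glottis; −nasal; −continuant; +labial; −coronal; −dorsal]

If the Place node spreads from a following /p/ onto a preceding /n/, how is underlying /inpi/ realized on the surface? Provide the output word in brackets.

[impi]

The Place node dominates the terminals [labial], [anterior], [distributed], [coronal], [strident], [dorsal], [high], [back].
The target acquires /p/'s values for everything under Place — [+labial], [−coronal], [−dorsal] — while keeping its own [lateral], [voice], [spread glottis], ….
This feature bundle is that of [m], so /inpi/ surfaces as [impi].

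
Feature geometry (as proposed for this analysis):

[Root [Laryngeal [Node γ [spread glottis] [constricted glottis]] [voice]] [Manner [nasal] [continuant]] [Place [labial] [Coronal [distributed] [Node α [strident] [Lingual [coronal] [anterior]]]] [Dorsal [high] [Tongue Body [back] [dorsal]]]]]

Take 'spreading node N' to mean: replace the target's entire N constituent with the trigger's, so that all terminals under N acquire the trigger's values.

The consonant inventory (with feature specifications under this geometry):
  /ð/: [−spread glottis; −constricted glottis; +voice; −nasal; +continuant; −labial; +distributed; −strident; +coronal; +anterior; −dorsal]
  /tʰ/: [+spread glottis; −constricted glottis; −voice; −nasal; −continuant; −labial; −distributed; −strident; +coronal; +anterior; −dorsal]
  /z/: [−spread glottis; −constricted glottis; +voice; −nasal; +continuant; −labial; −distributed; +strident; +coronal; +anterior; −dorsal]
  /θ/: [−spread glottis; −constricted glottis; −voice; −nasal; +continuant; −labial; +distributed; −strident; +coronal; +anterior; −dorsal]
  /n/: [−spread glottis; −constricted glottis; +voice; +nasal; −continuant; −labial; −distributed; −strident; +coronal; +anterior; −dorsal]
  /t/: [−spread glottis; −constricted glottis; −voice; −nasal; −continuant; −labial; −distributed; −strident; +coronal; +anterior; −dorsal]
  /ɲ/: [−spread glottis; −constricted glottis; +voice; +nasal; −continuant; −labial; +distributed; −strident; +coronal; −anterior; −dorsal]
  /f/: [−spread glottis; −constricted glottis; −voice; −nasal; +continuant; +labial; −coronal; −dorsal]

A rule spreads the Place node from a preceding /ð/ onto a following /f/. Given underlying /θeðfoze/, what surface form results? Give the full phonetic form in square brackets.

[θeðθoze]

Place immediately or transitively dominates [labial], [distributed], [strident], [coronal], [anterior], [high], [back], [dorsal].
The target acquires /ð/'s values for everything under Place — [−labial], [+distributed], [−strident], [+coronal], [+anterior], [−dorsal] — while keeping its own [spread glottis], [constricted glottis], [voice], ….
The resulting bundle matches /θ/ in the inventory; substituting it for /f/ gives [θeðθoze].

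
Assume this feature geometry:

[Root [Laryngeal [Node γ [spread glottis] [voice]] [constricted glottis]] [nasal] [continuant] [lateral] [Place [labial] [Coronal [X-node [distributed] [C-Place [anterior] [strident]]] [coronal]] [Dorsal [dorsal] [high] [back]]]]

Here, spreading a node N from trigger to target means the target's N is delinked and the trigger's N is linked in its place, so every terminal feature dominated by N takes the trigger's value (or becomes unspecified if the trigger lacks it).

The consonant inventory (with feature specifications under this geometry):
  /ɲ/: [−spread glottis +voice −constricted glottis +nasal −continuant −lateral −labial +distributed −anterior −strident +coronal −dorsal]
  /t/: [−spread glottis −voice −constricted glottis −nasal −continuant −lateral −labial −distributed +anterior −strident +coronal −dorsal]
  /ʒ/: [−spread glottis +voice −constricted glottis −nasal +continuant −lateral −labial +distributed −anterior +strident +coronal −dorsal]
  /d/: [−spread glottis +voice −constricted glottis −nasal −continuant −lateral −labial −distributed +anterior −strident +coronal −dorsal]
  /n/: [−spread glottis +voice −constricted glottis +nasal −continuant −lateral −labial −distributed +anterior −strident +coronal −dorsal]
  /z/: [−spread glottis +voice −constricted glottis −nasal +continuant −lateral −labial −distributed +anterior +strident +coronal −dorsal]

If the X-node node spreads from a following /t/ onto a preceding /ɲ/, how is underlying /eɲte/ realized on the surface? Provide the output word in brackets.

The X-node node dominates the terminals [distributed], [anterior], [strident].
After delinking /ɲ/'s X-node and linking /t/'s, the affected terminals become [−distributed], [+anterior], [−strident]; [spread glottis], [voice], [constricted glottis], … (outside X-node) are retained from /ɲ/.
Among the inventory, only /n/ has exactly this specification, giving the surface form [ente].

[ente]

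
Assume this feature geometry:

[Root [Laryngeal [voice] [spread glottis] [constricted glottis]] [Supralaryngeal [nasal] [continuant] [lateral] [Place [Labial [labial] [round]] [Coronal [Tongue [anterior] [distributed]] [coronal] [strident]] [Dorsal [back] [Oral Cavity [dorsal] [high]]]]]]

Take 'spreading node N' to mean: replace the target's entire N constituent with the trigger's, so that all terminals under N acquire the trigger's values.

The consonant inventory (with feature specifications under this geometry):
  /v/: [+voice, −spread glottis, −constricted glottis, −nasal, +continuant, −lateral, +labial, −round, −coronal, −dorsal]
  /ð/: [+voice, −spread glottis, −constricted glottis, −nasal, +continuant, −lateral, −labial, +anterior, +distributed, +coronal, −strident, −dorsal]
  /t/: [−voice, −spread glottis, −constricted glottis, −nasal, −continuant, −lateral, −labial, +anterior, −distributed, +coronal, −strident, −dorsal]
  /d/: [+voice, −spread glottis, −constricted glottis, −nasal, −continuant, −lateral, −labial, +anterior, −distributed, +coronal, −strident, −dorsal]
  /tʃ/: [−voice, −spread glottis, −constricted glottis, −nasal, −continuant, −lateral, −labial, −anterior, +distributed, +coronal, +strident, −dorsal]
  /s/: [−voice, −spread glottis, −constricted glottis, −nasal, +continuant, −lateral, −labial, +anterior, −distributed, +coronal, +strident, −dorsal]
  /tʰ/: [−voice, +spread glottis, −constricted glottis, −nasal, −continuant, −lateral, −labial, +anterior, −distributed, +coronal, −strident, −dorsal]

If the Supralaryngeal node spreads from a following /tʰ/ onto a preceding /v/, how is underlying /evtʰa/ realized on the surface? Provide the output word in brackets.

The Supralaryngeal node dominates the terminals [nasal], [continuant], [lateral], [labial], [round], [anterior], [distributed], [coronal], [strident], [back], [dorsal], [high].
Spreading Supralaryngeal from /tʰ/ onto /v/ replaces those values with /tʰ/'s: [−nasal], [−continuant], [−lateral], [−labial], [+anterior], [−distributed], [+coronal], [−strident], [−dorsal]. Features outside Supralaryngeal ([voice], [spread glottis], [constricted glottis]) stay as in /v/.
This feature bundle is that of [d], so /evtʰa/ surfaces as [edtʰa].

[edtʰa]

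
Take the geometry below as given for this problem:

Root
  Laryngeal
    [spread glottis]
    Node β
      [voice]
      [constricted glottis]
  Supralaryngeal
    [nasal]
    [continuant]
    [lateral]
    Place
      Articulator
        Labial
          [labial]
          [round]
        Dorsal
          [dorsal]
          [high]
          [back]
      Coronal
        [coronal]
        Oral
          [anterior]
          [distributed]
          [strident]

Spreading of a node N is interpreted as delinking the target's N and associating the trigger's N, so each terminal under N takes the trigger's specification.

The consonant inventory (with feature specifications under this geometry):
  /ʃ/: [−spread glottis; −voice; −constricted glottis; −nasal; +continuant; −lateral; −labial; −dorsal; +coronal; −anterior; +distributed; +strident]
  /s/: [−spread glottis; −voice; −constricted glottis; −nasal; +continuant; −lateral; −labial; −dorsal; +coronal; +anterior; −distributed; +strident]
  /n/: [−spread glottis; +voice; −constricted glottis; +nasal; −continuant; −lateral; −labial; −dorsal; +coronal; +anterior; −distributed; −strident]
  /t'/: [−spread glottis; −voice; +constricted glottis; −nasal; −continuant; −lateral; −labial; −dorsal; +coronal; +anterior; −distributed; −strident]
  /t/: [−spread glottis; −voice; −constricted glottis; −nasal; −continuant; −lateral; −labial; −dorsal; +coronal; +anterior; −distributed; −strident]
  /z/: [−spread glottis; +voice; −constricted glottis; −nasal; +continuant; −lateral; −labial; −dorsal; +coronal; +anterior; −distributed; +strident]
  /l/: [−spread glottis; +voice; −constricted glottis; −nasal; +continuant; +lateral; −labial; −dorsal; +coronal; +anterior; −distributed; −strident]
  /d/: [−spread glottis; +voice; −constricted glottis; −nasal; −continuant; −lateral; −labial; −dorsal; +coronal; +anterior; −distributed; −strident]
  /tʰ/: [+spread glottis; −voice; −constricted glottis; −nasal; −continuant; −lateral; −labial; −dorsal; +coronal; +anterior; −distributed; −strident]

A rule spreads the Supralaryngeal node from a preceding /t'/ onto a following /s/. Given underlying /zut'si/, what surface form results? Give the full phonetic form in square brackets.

Terminals under Supralaryngeal in this geometry: [nasal], [continuant], [lateral], [labial], [round], [dorsal], [high], [back], [coronal], [anterior], [distributed], [strident].
The target acquires /t'/'s values for everything under Supralaryngeal — [−nasal], [−continuant], [−lateral], [−labial], [−dorsal], [+coronal], [+anterior], [−distributed], [−strident] — while keeping its own [spread glottis], [voice], [constricted glottis].
The resulting bundle matches /t/ in the inventory; substituting it for /s/ gives [zut'ti].

[zut'ti]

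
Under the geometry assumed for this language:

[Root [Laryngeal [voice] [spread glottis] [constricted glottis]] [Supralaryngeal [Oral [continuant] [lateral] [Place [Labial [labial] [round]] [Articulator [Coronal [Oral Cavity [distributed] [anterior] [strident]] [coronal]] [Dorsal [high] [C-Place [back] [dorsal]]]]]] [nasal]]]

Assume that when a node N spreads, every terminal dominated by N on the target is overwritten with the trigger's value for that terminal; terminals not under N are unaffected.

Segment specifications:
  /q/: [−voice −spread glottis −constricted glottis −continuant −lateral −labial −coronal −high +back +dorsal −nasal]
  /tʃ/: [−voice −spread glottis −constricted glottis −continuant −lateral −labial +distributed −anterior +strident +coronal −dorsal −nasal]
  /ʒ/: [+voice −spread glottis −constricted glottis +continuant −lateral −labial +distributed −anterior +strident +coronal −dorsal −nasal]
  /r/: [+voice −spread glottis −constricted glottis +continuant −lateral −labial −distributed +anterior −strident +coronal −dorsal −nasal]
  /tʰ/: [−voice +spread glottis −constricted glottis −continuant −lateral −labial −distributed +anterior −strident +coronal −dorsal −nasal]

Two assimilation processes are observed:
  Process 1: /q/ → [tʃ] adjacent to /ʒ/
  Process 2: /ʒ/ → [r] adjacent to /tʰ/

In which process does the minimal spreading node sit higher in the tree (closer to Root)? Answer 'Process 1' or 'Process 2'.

Process 1

In Process 1, [coronal], [anterior], [distributed], [strident], [dorsal], [high], [back] change, so the minimal spreading node is Articulator at depth 4.
In Process 2, [anterior], [distributed], [strident] change, so the minimal spreading node is Oral Cavity at depth 6.
Depth 4 < depth 6; Process 1 involves the structurally higher constituent Articulator.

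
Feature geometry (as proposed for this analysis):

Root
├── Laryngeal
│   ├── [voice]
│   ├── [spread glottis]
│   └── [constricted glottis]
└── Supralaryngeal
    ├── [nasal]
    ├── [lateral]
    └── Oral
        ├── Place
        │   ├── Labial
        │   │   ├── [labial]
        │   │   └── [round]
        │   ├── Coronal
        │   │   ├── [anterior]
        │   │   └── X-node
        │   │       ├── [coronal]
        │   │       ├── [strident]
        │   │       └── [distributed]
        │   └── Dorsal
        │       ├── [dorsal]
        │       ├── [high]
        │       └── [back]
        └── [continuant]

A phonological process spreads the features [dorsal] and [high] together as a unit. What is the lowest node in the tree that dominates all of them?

Dorsal

[dorsal]: Root > Supralaryngeal > Oral > Place > Dorsal > [dorsal].
[high]: Root > Supralaryngeal > Oral > Place > Dorsal > [high].
The listed terminals split across distinct daughters of Dorsal, so Dorsal itself is the smallest node containing them all.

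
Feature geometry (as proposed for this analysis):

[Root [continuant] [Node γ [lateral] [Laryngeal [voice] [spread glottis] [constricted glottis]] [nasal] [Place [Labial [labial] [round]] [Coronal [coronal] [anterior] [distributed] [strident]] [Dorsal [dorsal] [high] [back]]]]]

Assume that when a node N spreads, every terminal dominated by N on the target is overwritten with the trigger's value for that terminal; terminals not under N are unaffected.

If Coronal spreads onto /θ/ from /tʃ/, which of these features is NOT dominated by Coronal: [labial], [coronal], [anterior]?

The terminals dominated by Coronal are [coronal], [anterior], [distributed], [strident].
Of the listed options, [coronal], [anterior] are among these and would be overwritten by spreading Coronal.
[labial] is not within the Coronal subtree (it hangs from Labial), so /θ/'s [labial] value survives.

[labial]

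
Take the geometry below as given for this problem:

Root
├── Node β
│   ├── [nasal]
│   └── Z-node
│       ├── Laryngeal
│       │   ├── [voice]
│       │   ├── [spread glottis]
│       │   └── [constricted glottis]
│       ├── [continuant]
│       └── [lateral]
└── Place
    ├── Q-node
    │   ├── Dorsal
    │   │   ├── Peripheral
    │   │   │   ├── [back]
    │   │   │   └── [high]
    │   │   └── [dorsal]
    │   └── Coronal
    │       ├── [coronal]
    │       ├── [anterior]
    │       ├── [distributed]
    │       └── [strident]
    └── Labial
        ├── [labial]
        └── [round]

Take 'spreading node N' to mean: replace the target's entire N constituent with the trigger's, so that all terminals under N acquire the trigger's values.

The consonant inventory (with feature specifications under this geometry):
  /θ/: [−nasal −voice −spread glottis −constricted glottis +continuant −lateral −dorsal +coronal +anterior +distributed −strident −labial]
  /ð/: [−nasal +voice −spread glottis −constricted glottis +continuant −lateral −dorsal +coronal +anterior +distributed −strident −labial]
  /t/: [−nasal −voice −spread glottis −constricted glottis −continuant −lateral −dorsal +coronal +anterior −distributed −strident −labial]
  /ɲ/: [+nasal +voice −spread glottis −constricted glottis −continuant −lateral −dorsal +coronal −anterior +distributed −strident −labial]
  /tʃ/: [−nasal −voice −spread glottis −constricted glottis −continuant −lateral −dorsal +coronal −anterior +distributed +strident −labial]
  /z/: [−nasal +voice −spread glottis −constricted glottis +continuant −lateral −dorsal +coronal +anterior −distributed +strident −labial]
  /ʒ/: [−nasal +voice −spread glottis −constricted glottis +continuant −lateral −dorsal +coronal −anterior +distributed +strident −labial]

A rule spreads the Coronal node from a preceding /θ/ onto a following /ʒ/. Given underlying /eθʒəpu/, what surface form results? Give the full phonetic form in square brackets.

[eθðəpu]

Terminals under Coronal in this geometry: [coronal], [anterior], [distributed], [strident].
After delinking /ʒ/'s Coronal and linking /θ/'s, the affected terminals become [+coronal], [+anterior], [+distributed], [−strident]; [nasal], [voice], [spread glottis], … (outside Coronal) are retained from /ʒ/.
This feature bundle is that of [ð], so /eθʒəpu/ surfaces as [eθðəpu].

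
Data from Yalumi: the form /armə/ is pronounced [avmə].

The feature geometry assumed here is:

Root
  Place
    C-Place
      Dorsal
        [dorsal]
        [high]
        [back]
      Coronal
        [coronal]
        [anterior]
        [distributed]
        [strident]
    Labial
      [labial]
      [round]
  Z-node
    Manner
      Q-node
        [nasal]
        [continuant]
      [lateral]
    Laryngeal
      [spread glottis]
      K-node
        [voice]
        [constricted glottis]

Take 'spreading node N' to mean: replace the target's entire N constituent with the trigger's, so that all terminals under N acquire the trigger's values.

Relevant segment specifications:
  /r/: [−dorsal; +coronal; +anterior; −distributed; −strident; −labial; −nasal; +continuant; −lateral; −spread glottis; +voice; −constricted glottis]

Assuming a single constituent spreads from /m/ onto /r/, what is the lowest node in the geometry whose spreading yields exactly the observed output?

Place

Comparing /r/ with its surface form [v], the features that change are [labial], [round], [coronal], [anterior], [distributed], [strident].
In this geometry the lowest node dominating all of them is Place: every daughter of Place dominates only a proper subset, so no lower node suffices.
Spreading Place from /m/ overwrites each of those terminals with /m/'s values, yielding exactly [v].
[continuant], [nasal] — on which /m/ differs from /r/ — are unchanged, so Root cannot have spread; the constituent is no larger than Place.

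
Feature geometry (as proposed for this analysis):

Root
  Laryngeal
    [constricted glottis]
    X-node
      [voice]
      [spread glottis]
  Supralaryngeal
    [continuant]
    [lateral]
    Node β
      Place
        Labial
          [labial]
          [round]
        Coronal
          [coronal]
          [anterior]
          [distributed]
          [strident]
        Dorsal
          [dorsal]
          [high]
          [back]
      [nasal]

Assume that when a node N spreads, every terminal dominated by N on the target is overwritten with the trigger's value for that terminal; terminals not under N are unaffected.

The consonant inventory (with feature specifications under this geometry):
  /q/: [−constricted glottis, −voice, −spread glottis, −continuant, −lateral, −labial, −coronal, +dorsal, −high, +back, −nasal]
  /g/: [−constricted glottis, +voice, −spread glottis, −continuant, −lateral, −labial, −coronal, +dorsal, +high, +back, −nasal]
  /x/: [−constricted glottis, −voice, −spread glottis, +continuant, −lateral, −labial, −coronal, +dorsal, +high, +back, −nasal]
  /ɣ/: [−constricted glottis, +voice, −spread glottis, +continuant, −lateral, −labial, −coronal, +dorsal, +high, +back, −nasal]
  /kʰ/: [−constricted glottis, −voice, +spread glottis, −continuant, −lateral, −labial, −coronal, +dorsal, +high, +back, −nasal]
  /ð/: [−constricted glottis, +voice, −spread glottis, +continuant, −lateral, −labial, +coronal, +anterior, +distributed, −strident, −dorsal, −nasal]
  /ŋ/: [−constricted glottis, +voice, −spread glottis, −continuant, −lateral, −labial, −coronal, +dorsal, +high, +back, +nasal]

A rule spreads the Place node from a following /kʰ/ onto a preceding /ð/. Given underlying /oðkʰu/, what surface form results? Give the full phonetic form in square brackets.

[oɣkʰu]

Terminals under Place in this geometry: [labial], [round], [coronal], [anterior], [distributed], [strident], [dorsal], [high], [back].
Spreading Place from /kʰ/ onto /ð/ replaces those values with /kʰ/'s: [−labial], [−coronal], [+dorsal], [+high], [+back]. Features outside Place ([constricted glottis], [voice], [spread glottis], …) stay as in /ð/.
This feature bundle is that of [ɣ], so /oðkʰu/ surfaces as [oɣkʰu].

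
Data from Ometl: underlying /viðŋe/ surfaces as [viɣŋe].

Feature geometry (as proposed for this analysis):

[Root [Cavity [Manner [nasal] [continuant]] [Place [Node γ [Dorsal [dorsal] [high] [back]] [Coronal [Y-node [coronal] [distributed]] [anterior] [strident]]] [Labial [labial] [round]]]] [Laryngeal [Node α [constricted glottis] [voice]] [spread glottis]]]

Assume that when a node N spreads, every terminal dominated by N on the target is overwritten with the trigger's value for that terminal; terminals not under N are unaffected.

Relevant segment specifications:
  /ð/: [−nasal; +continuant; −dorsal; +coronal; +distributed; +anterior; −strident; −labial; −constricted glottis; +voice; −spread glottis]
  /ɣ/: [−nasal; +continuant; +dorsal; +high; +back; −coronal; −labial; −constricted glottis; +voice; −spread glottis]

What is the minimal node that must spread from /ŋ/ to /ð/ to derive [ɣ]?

Node γ

Feature comparison: [coronal], [anterior], [distributed], [strident], [dorsal], [high], [back] differ between /ð/ and [ɣ]; the remaining terminals match.
These terminals are all dominated by Node γ, and no proper subconstituent of Node γ covers them all; Node γ is their lowest common ancestor.
Spreading Node γ from /ŋ/ overwrites each of those terminals with /ŋ/'s values, yielding exactly [ɣ].
Features on which the two segments disagree outside Node γ, such as [nasal], [continuant], are unchanged — nothing dominating them spread, and Node γ is the minimal sufficient constituent.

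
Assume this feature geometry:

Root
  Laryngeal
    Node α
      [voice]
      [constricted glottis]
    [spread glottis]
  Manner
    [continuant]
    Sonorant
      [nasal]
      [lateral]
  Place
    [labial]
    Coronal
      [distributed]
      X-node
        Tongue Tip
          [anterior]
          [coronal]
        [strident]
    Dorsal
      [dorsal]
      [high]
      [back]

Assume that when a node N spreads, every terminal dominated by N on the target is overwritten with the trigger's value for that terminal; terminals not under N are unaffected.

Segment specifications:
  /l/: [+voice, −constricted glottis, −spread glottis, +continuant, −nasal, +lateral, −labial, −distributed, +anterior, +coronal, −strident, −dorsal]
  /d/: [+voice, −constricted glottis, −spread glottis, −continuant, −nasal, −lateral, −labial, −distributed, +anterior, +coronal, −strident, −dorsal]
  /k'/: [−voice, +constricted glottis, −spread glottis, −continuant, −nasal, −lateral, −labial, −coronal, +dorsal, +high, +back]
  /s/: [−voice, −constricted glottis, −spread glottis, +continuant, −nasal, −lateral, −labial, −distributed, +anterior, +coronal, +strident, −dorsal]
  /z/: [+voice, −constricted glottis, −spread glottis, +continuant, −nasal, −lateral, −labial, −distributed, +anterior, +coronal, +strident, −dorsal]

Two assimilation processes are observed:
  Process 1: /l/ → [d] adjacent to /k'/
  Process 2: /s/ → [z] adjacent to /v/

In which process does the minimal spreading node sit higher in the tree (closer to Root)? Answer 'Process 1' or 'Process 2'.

Process 1

In Process 1, [continuant], [lateral] change, so the minimal spreading node is Manner at depth 1.
In Process 2, [voice] changes, so the minimal spreading node is [voice] at depth 3.
Manner is closer to Root than [voice], so Process 1 spreads the higher node.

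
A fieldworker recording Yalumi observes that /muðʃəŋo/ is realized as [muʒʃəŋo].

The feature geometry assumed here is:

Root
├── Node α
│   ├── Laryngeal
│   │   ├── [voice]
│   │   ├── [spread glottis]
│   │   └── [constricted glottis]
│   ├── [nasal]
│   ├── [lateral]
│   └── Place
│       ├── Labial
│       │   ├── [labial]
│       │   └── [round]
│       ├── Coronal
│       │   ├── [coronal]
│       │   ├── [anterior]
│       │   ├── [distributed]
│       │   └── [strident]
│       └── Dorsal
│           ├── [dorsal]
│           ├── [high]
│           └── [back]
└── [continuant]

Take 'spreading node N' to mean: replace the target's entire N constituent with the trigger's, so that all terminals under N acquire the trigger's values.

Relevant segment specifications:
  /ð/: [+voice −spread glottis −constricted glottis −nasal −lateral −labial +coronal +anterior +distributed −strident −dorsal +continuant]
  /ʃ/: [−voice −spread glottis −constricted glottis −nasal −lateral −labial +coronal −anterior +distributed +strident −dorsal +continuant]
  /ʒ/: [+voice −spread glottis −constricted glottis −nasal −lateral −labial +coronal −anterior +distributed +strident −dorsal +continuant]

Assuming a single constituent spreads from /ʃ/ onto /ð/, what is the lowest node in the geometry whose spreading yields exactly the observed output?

/ð/ and [ʒ] differ in [anterior], [strident]; every other specified feature is identical.
In this geometry the lowest node dominating all of them is Coronal: every daughter of Coronal dominates only a proper subset, so no lower node suffices.
Spreading Coronal from /ʃ/ overwrites each of those terminals with /ʃ/'s values, yielding exactly [ʒ].
[voice], a feature on which the two segments disagree outside Coronal, is unchanged — nothing dominating it spread, and Coronal is the minimal sufficient constituent.

Coronal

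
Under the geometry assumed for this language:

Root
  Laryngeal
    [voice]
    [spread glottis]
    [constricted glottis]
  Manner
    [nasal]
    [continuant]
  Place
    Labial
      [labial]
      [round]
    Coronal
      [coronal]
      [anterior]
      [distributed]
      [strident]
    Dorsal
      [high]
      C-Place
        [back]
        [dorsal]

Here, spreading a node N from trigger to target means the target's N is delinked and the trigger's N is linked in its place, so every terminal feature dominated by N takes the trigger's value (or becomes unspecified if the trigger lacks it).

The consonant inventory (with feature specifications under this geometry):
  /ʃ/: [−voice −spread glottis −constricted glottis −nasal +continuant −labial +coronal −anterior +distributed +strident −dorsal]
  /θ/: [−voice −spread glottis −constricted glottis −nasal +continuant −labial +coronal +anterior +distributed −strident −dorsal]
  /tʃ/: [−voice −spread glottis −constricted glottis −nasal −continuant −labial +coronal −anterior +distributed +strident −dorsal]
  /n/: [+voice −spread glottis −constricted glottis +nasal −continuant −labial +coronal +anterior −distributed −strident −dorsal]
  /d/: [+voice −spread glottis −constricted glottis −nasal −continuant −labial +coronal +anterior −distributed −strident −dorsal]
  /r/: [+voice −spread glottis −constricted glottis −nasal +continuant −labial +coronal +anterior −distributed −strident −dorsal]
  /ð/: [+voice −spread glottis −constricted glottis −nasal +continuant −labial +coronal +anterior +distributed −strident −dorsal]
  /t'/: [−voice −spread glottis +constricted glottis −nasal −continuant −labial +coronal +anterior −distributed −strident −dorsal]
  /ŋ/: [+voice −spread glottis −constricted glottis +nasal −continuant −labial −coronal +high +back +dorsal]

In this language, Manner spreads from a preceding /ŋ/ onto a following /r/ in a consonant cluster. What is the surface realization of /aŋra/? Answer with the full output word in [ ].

Terminals under Manner in this geometry: [nasal], [continuant].
After delinking /r/'s Manner and linking /ŋ/'s, the affected terminals become [+nasal], [−continuant]; [voice], [spread glottis], [constricted glottis], … (outside Manner) are retained from /r/.
Among the inventory, only /n/ has exactly this specification, giving the surface form [aŋna].

[aŋna]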